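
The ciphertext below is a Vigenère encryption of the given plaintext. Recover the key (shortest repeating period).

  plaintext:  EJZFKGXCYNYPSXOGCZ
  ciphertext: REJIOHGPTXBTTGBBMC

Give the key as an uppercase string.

NVKDEBJ

  i= 0: R-E = 13 → N
  i= 1: E-J = 21 → V
  i= 2: J-Z = 10 → K
  i= 3: I-F =  3 → D
  i= 4: O-K =  4 → E
  i= 5: H-G =  1 → B
  i= 6: G-X =  9 → J
  i= 7: P-C = 13 → N
  i= 8: T-Y = 21 → V
  i= 9: X-N = 10 → K
  i=10: B-Y =  3 → D
  i=11: T-P =  4 → E
  i=12: T-S =  1 → B
  i=13: G-X =  9 → J
  i=14: B-O = 13 → N
  i=15: B-G = 21 → V
  i=16: M-C = 10 → K
  i=17: C-Z =  3 → D
  shifts repeat with period 7: NVKDEBJ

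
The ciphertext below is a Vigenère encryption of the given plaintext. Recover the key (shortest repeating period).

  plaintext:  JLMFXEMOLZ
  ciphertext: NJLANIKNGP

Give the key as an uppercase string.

  i= 0: N-J =  4 → E
  i= 1: J-L = 24 → Y
  i= 2: L-M = 25 → Z
  i= 3: A-F = 21 → V
  i= 4: N-X = 16 → Q
  i= 5: I-E =  4 → E
  i= 6: K-M = 24 → Y
  i= 7: N-O = 25 → Z
  i= 8: G-L = 21 → V
  i= 9: P-Z = 16 → Q
  shifts repeat with period 5: EYZVQ

EYZVQ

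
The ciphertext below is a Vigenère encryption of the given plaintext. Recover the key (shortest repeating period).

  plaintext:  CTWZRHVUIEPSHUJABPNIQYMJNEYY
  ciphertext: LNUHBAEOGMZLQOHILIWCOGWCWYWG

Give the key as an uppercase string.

JUYIKT

  i= 0: L-C =  9 → J
  i= 1: N-T = 20 → U
  i= 2: U-W = 24 → Y
  i= 3: H-Z =  8 → I
  i= 4: B-R = 10 → K
  i= 5: A-H = 19 → T
  i= 6: E-V =  9 → J
  i= 7: O-U = 20 → U
  i= 8: G-I = 24 → Y
  i= 9: M-E =  8 → I
  i=10: Z-P = 10 → K
  i=11: L-S = 19 → T
  i=12: Q-H =  9 → J
  i=13: O-U = 20 → U
  i=14: H-J = 24 → Y
  i=15: I-A =  8 → I
  i=16: L-B = 10 → K
  i=17: I-P = 19 → T
  i=18: W-N =  9 → J
  i=19: C-I = 20 → U
  i=20: O-Q = 24 → Y
  i=21: G-Y =  8 → I
  i=22: W-M = 10 → K
  i=23: C-J = 19 → T
  i=24: W-N =  9 → J
  i=25: Y-E = 20 → U
  i=26: W-Y = 24 → Y
  i=27: G-Y =  8 → I
  shifts repeat with period 6: JUYIKT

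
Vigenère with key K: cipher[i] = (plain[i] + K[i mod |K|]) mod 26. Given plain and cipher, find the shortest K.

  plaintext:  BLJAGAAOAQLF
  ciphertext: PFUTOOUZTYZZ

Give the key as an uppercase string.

OULTI

  i= 0: P-B = 14 → O
  i= 1: F-L = 20 → U
  i= 2: U-J = 11 → L
  i= 3: T-A = 19 → T
  i= 4: O-G =  8 → I
  i= 5: O-A = 14 → O
  i= 6: U-A = 20 → U
  i= 7: Z-O = 11 → L
  i= 8: T-A = 19 → T
  i= 9: Y-Q =  8 → I
  i=10: Z-L = 14 → O
  i=11: Z-F = 20 → U
  shifts repeat with period 5: OULTI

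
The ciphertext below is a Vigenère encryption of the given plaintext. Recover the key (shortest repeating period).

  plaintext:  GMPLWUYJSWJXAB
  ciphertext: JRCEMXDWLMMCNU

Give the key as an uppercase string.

DFNTQ

  i= 0: J-G =  3 → D
  i= 1: R-M =  5 → F
  i= 2: C-P = 13 → N
  i= 3: E-L = 19 → T
  i= 4: M-W = 16 → Q
  i= 5: X-U =  3 → D
  i= 6: D-Y =  5 → F
  i= 7: W-J = 13 → N
  i= 8: L-S = 19 → T
  i= 9: M-W = 16 → Q
  i=10: M-J =  3 → D
  i=11: C-X =  5 → F
  i=12: N-A = 13 → N
  i=13: U-B = 19 → T
  shifts repeat with period 5: DFNTQ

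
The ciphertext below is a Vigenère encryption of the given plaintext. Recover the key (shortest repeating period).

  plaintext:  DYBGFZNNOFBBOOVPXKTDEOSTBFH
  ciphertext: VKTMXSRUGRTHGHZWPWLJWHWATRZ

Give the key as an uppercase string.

  i= 0: V-D = 18 → S
  i= 1: K-Y = 12 → M
  i= 2: T-B = 18 → S
  i= 3: M-G =  6 → G
  i= 4: X-F = 18 → S
  i= 5: S-Z = 19 → T
  i= 6: R-N =  4 → E
  i= 7: U-N =  7 → H
  i= 8: G-O = 18 → S
  i= 9: R-F = 12 → M
  i=10: T-B = 18 → S
  i=11: H-B =  6 → G
  i=12: G-O = 18 → S
  i=13: H-O = 19 → T
  i=14: Z-V =  4 → E
  i=15: W-P =  7 → H
  i=16: P-X = 18 → S
  i=17: W-K = 12 → M
  i=18: L-T = 18 → S
  i=19: J-D =  6 → G
  i=20: W-E = 18 → S
  i=21: H-O = 19 → T
  i=22: W-S =  4 → E
  i=23: A-T =  7 → H
  i=24: T-B = 18 → S
  i=25: R-F = 12 → M
  i=26: Z-H = 18 → S
  shifts repeat with period 8: SMSGSTEH

SMSGSTEH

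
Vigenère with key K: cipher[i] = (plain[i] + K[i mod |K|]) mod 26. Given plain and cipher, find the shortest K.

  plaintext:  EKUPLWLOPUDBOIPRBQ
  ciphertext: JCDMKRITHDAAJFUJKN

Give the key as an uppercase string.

  i= 0: J-E =  5 → F
  i= 1: C-K = 18 → S
  i= 2: D-U =  9 → J
  i= 3: M-P = 23 → X
  i= 4: K-L = 25 → Z
  i= 5: R-W = 21 → V
  i= 6: I-L = 23 → X
  i= 7: T-O =  5 → F
  i= 8: H-P = 18 → S
  i= 9: D-U =  9 → J
  i=10: A-D = 23 → X
  i=11: A-B = 25 → Z
  i=12: J-O = 21 → V
  i=13: F-I = 23 → X
  i=14: U-P =  5 → F
  i=15: J-R = 18 → S
  i=16: K-B =  9 → J
  i=17: N-Q = 23 → X
  shifts repeat with period 7: FSJXZVX

FSJXZVX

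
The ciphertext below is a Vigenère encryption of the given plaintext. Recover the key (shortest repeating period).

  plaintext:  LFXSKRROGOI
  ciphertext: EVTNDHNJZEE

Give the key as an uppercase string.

TQWV

  i= 0: E-L = 19 → T
  i= 1: V-F = 16 → Q
  i= 2: T-X = 22 → W
  i= 3: N-S = 21 → V
  i= 4: D-K = 19 → T
  i= 5: H-R = 16 → Q
  i= 6: N-R = 22 → W
  i= 7: J-O = 21 → V
  i= 8: Z-G = 19 → T
  i= 9: E-O = 16 → Q
  i=10: E-I = 22 → W
  shifts repeat with period 4: TQWV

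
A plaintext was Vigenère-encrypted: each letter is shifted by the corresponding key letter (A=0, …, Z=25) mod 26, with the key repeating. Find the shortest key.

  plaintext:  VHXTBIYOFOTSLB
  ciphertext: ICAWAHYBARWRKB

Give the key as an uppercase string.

NVDDZZA

  i= 0: I-V = 13 → N
  i= 1: C-H = 21 → V
  i= 2: A-X =  3 → D
  i= 3: W-T =  3 → D
  i= 4: A-B = 25 → Z
  i= 5: H-I = 25 → Z
  i= 6: Y-Y =  0 → A
  i= 7: B-O = 13 → N
  i= 8: A-F = 21 → V
  i= 9: R-O =  3 → D
  i=10: W-T =  3 → D
  i=11: R-S = 25 → Z
  i=12: K-L = 25 → Z
  i=13: B-B =  0 → A
  shifts repeat with period 7: NVDDZZA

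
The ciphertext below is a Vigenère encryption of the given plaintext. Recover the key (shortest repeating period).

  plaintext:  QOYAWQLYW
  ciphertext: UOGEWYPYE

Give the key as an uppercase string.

  i= 0: U-Q =  4 → E
  i= 1: O-O =  0 → A
  i= 2: G-Y =  8 → I
  i= 3: E-A =  4 → E
  i= 4: W-W =  0 → A
  i= 5: Y-Q =  8 → I
  i= 6: P-L =  4 → E
  i= 7: Y-Y =  0 → A
  i= 8: E-W =  8 → I
  shifts repeat with period 3: EAI

EAI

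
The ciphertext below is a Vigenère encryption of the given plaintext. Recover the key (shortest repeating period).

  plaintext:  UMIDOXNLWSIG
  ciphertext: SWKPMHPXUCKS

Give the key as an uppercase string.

YKCM

  i= 0: S-U = 24 → Y
  i= 1: W-M = 10 → K
  i= 2: K-I =  2 → C
  i= 3: P-D = 12 → M
  i= 4: M-O = 24 → Y
  i= 5: H-X = 10 → K
  i= 6: P-N =  2 → C
  i= 7: X-L = 12 → M
  i= 8: U-W = 24 → Y
  i= 9: C-S = 10 → K
  i=10: K-I =  2 → C
  i=11: S-G = 12 → M
  shifts repeat with period 4: YKCM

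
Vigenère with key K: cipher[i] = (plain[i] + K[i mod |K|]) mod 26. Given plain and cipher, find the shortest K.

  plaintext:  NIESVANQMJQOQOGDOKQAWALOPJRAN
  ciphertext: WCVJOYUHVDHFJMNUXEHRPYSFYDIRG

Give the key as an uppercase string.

JURRTYHR

  i= 0: W-N =  9 → J
  i= 1: C-I = 20 → U
  i= 2: V-E = 17 → R
  i= 3: J-S = 17 → R
  i= 4: O-V = 19 → T
  i= 5: Y-A = 24 → Y
  i= 6: U-N =  7 → H
  i= 7: H-Q = 17 → R
  i= 8: V-M =  9 → J
  i= 9: D-J = 20 → U
  i=10: H-Q = 17 → R
  i=11: F-O = 17 → R
  i=12: J-Q = 19 → T
  i=13: M-O = 24 → Y
  i=14: N-G =  7 → H
  i=15: U-D = 17 → R
  i=16: X-O =  9 → J
  i=17: E-K = 20 → U
  i=18: H-Q = 17 → R
  i=19: R-A = 17 → R
  i=20: P-W = 19 → T
  i=21: Y-A = 24 → Y
  i=22: S-L =  7 → H
  i=23: F-O = 17 → R
  i=24: Y-P =  9 → J
  i=25: D-J = 20 → U
  i=26: I-R = 17 → R
  i=27: R-A = 17 → R
  i=28: G-N = 19 → T
  shifts repeat with period 8: JURRTYHR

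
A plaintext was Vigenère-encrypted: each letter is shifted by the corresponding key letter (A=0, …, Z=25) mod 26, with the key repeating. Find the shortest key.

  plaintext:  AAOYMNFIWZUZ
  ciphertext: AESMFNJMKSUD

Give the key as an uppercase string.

  i= 0: A-A =  0 → A
  i= 1: E-A =  4 → E
  i= 2: S-O =  4 → E
  i= 3: M-Y = 14 → O
  i= 4: F-M = 19 → T
  i= 5: N-N =  0 → A
  i= 6: J-F =  4 → E
  i= 7: M-I =  4 → E
  i= 8: K-W = 14 → O
  i= 9: S-Z = 19 → T
  i=10: U-U =  0 → A
  i=11: D-Z =  4 → E
  shifts repeat with period 5: AEEOT

AEEOT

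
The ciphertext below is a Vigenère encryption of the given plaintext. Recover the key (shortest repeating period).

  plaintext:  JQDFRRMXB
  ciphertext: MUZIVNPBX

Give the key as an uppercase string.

  i= 0: M-J =  3 → D
  i= 1: U-Q =  4 → E
  i= 2: Z-D = 22 → W
  i= 3: I-F =  3 → D
  i= 4: V-R =  4 → E
  i= 5: N-R = 22 → W
  i= 6: P-M =  3 → D
  i= 7: B-X =  4 → E
  i= 8: X-B = 22 → W
  shifts repeat with period 3: DEW

DEW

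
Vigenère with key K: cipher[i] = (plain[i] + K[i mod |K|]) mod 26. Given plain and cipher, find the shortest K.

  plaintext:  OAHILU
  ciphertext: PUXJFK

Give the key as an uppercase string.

BUQ

  i= 0: P-O =  1 → B
  i= 1: U-A = 20 → U
  i= 2: X-H = 16 → Q
  i= 3: J-I =  1 → B
  i= 4: F-L = 20 → U
  i= 5: K-U = 16 → Q
  shifts repeat with period 3: BUQ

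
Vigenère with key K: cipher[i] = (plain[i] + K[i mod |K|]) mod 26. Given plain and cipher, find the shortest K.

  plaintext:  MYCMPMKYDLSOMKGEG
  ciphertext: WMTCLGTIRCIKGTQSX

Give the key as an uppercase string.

  i= 0: W-M = 10 → K
  i= 1: M-Y = 14 → O
  i= 2: T-C = 17 → R
  i= 3: C-M = 16 → Q
  i= 4: L-P = 22 → W
  i= 5: G-M = 20 → U
  i= 6: T-K =  9 → J
  i= 7: I-Y = 10 → K
  i= 8: R-D = 14 → O
  i= 9: C-L = 17 → R
  i=10: I-S = 16 → Q
  i=11: K-O = 22 → W
  i=12: G-M = 20 → U
  i=13: T-K =  9 → J
  i=14: Q-G = 10 → K
  i=15: S-E = 14 → O
  i=16: X-G = 17 → R
  shifts repeat with period 7: KORQWUJ

KORQWUJ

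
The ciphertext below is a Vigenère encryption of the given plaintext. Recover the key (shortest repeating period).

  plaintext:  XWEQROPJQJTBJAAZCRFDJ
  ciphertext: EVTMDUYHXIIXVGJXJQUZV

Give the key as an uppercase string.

  i= 0: E-X =  7 → H
  i= 1: V-W = 25 → Z
  i= 2: T-E = 15 → P
  i= 3: M-Q = 22 → W
  i= 4: D-R = 12 → M
  i= 5: U-O =  6 → G
  i= 6: Y-P =  9 → J
  i= 7: H-J = 24 → Y
  i= 8: X-Q =  7 → H
  i= 9: I-J = 25 → Z
  i=10: I-T = 15 → P
  i=11: X-B = 22 → W
  i=12: V-J = 12 → M
  i=13: G-A =  6 → G
  i=14: J-A =  9 → J
  i=15: X-Z = 24 → Y
  i=16: J-C =  7 → H
  i=17: Q-R = 25 → Z
  i=18: U-F = 15 → P
  i=19: Z-D = 22 → W
  i=20: V-J = 12 → M
  shifts repeat with period 8: HZPWMGJY

HZPWMGJY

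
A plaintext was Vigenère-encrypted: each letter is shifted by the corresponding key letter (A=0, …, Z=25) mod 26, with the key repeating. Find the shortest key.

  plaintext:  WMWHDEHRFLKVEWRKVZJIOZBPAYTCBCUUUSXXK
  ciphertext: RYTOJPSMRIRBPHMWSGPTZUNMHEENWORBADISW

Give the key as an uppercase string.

  i= 0: R-W = 21 → V
  i= 1: Y-M = 12 → M
  i= 2: T-W = 23 → X
  i= 3: O-H =  7 → H
  i= 4: J-D =  6 → G
  i= 5: P-E = 11 → L
  i= 6: S-H = 11 → L
  i= 7: M-R = 21 → V
  i= 8: R-F = 12 → M
  i= 9: I-L = 23 → X
  i=10: R-K =  7 → H
  i=11: B-V =  6 → G
  i=12: P-E = 11 → L
  i=13: H-W = 11 → L
  i=14: M-R = 21 → V
  i=15: W-K = 12 → M
  i=16: S-V = 23 → X
  i=17: G-Z =  7 → H
  i=18: P-J =  6 → G
  i=19: T-I = 11 → L
  i=20: Z-O = 11 → L
  i=21: U-Z = 21 → V
  i=22: N-B = 12 → M
  i=23: M-P = 23 → X
  i=24: H-A =  7 → H
  i=25: E-Y =  6 → G
  i=26: E-T = 11 → L
  i=27: N-C = 11 → L
  i=28: W-B = 21 → V
  i=29: O-C = 12 → M
  i=30: R-U = 23 → X
  i=31: B-U =  7 → H
  i=32: A-U =  6 → G
  i=33: D-S = 11 → L
  i=34: I-X = 11 → L
  i=35: S-X = 21 → V
  i=36: W-K = 12 → M
  shifts repeat with period 7: VMXHGLL

VMXHGLL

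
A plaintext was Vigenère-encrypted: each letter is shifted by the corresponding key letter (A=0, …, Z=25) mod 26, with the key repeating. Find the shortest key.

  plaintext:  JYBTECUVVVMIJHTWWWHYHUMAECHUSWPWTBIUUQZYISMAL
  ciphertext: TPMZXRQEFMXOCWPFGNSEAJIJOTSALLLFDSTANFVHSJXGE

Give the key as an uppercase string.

KRLGTPWJ

  i= 0: T-J = 10 → K
  i= 1: P-Y = 17 → R
  i= 2: M-B = 11 → L
  i= 3: Z-T =  6 → G
  i= 4: X-E = 19 → T
  i= 5: R-C = 15 → P
  i= 6: Q-U = 22 → W
  i= 7: E-V =  9 → J
  i= 8: F-V = 10 → K
  i= 9: M-V = 17 → R
  i=10: X-M = 11 → L
  i=11: O-I =  6 → G
  i=12: C-J = 19 → T
  i=13: W-H = 15 → P
  i=14: P-T = 22 → W
  i=15: F-W =  9 → J
  i=16: G-W = 10 → K
  i=17: N-W = 17 → R
  i=18: S-H = 11 → L
  i=19: E-Y =  6 → G
  i=20: A-H = 19 → T
  i=21: J-U = 15 → P
  i=22: I-M = 22 → W
  i=23: J-A =  9 → J
  i=24: O-E = 10 → K
  i=25: T-C = 17 → R
  i=26: S-H = 11 → L
  i=27: A-U =  6 → G
  i=28: L-S = 19 → T
  i=29: L-W = 15 → P
  i=30: L-P = 22 → W
  i=31: F-W =  9 → J
  i=32: D-T = 10 → K
  i=33: S-B = 17 → R
  i=34: T-I = 11 → L
  i=35: A-U =  6 → G
  i=36: N-U = 19 → T
  i=37: F-Q = 15 → P
  i=38: V-Z = 22 → W
  i=39: H-Y =  9 → J
  i=40: S-I = 10 → K
  i=41: J-S = 17 → R
  i=42: X-M = 11 → L
  i=43: G-A =  6 → G
  i=44: E-L = 19 → T
  shifts repeat with period 8: KRLGTPWJ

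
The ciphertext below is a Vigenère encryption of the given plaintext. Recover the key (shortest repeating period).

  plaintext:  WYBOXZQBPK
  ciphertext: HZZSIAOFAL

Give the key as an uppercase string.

LBYE

  i= 0: H-W = 11 → L
  i= 1: Z-Y =  1 → B
  i= 2: Z-B = 24 → Y
  i= 3: S-O =  4 → E
  i= 4: I-X = 11 → L
  i= 5: A-Z =  1 → B
  i= 6: O-Q = 24 → Y
  i= 7: F-B =  4 → E
  i= 8: A-P = 11 → L
  i= 9: L-K =  1 → B
  shifts repeat with period 4: LBYE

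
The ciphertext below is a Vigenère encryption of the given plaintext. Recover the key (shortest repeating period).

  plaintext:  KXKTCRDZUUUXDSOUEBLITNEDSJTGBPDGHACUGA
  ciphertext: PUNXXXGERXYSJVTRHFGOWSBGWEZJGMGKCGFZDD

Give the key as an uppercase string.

  i= 0: P-K =  5 → F
  i= 1: U-X = 23 → X
  i= 2: N-K =  3 → D
  i= 3: X-T =  4 → E
  i= 4: X-C = 21 → V
  i= 5: X-R =  6 → G
  i= 6: G-D =  3 → D
  i= 7: E-Z =  5 → F
  i= 8: R-U = 23 → X
  i= 9: X-U =  3 → D
  i=10: Y-U =  4 → E
  i=11: S-X = 21 → V
  i=12: J-D =  6 → G
  i=13: V-S =  3 → D
  i=14: T-O =  5 → F
  i=15: R-U = 23 → X
  i=16: H-E =  3 → D
  i=17: F-B =  4 → E
  i=18: G-L = 21 → V
  i=19: O-I =  6 → G
  i=20: W-T =  3 → D
  i=21: S-N =  5 → F
  i=22: B-E = 23 → X
  i=23: G-D =  3 → D
  i=24: W-S =  4 → E
  i=25: E-J = 21 → V
  i=26: Z-T =  6 → G
  i=27: J-G =  3 → D
  i=28: G-B =  5 → F
  i=29: M-P = 23 → X
  i=30: G-D =  3 → D
  i=31: K-G =  4 → E
  i=32: C-H = 21 → V
  i=33: G-A =  6 → G
  i=34: F-C =  3 → D
  i=35: Z-U =  5 → F
  i=36: D-G = 23 → X
  i=37: D-A =  3 → D
  shifts repeat with period 7: FXDEVGD

FXDEVGD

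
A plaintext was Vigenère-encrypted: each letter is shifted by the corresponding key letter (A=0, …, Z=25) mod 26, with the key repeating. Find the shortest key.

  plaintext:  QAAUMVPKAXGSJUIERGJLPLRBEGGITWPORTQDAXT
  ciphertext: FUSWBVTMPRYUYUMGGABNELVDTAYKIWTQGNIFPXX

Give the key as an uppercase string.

  i= 0: F-Q = 15 → P
  i= 1: U-A = 20 → U
  i= 2: S-A = 18 → S
  i= 3: W-U =  2 → C
  i= 4: B-M = 15 → P
  i= 5: V-V =  0 → A
  i= 6: T-P =  4 → E
  i= 7: M-K =  2 → C
  i= 8: P-A = 15 → P
  i= 9: R-X = 20 → U
  i=10: Y-G = 18 → S
  i=11: U-S =  2 → C
  i=12: Y-J = 15 → P
  i=13: U-U =  0 → A
  i=14: M-I =  4 → E
  i=15: G-E =  2 → C
  i=16: G-R = 15 → P
  i=17: A-G = 20 → U
  i=18: B-J = 18 → S
  i=19: N-L =  2 → C
  i=20: E-P = 15 → P
  i=21: L-L =  0 → A
  i=22: V-R =  4 → E
  i=23: D-B =  2 → C
  i=24: T-E = 15 → P
  i=25: A-G = 20 → U
  i=26: Y-G = 18 → S
  i=27: K-I =  2 → C
  i=28: I-T = 15 → P
  i=29: W-W =  0 → A
  i=30: T-P =  4 → E
  i=31: Q-O =  2 → C
  i=32: G-R = 15 → P
  i=33: N-T = 20 → U
  i=34: I-Q = 18 → S
  i=35: F-D =  2 → C
  i=36: P-A = 15 → P
  i=37: X-X =  0 → A
  i=38: X-T =  4 → E
  shifts repeat with period 8: PUSCPAEC

PUSCPAEC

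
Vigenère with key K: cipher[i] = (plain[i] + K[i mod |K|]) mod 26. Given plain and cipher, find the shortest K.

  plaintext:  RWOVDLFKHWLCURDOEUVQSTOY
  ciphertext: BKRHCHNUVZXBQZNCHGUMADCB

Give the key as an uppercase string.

KODMZWI

  i= 0: B-R = 10 → K
  i= 1: K-W = 14 → O
  i= 2: R-O =  3 → D
  i= 3: H-V = 12 → M
  i= 4: C-D = 25 → Z
  i= 5: H-L = 22 → W
  i= 6: N-F =  8 → I
  i= 7: U-K = 10 → K
  i= 8: V-H = 14 → O
  i= 9: Z-W =  3 → D
  i=10: X-L = 12 → M
  i=11: B-C = 25 → Z
  i=12: Q-U = 22 → W
  i=13: Z-R =  8 → I
  i=14: N-D = 10 → K
  i=15: C-O = 14 → O
  i=16: H-E =  3 → D
  i=17: G-U = 12 → M
  i=18: U-V = 25 → Z
  i=19: M-Q = 22 → W
  i=20: A-S =  8 → I
  i=21: D-T = 10 → K
  i=22: C-O = 14 → O
  i=23: B-Y =  3 → D
  shifts repeat with period 7: KODMZWI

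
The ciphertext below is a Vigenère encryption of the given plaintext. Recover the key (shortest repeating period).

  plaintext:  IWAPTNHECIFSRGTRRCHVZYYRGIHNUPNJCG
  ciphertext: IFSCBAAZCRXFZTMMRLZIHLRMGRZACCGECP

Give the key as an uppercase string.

AJSNINTV

  i= 0: I-I =  0 → A
  i= 1: F-W =  9 → J
  i= 2: S-A = 18 → S
  i= 3: C-P = 13 → N
  i= 4: B-T =  8 → I
  i= 5: A-N = 13 → N
  i= 6: A-H = 19 → T
  i= 7: Z-E = 21 → V
  i= 8: C-C =  0 → A
  i= 9: R-I =  9 → J
  i=10: X-F = 18 → S
  i=11: F-S = 13 → N
  i=12: Z-R =  8 → I
  i=13: T-G = 13 → N
  i=14: M-T = 19 → T
  i=15: M-R = 21 → V
  i=16: R-R =  0 → A
  i=17: L-C =  9 → J
  i=18: Z-H = 18 → S
  i=19: I-V = 13 → N
  i=20: H-Z =  8 → I
  i=21: L-Y = 13 → N
  i=22: R-Y = 19 → T
  i=23: M-R = 21 → V
  i=24: G-G =  0 → A
  i=25: R-I =  9 → J
  i=26: Z-H = 18 → S
  i=27: A-N = 13 → N
  i=28: C-U =  8 → I
  i=29: C-P = 13 → N
  i=30: G-N = 19 → T
  i=31: E-J = 21 → V
  i=32: C-C =  0 → A
  i=33: P-G =  9 → J
  shifts repeat with period 8: AJSNINTV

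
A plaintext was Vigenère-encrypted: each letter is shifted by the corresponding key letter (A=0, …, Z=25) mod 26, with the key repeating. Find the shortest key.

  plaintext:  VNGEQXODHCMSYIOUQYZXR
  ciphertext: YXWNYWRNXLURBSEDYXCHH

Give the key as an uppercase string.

  i= 0: Y-V =  3 → D
  i= 1: X-N = 10 → K
  i= 2: W-G = 16 → Q
  i= 3: N-E =  9 → J
  i= 4: Y-Q =  8 → I
  i= 5: W-X = 25 → Z
  i= 6: R-O =  3 → D
  i= 7: N-D = 10 → K
  i= 8: X-H = 16 → Q
  i= 9: L-C =  9 → J
  i=10: U-M =  8 → I
  i=11: R-S = 25 → Z
  i=12: B-Y =  3 → D
  i=13: S-I = 10 → K
  i=14: E-O = 16 → Q
  i=15: D-U =  9 → J
  i=16: Y-Q =  8 → I
  i=17: X-Y = 25 → Z
  i=18: C-Z =  3 → D
  i=19: H-X = 10 → K
  i=20: H-R = 16 → Q
  shifts repeat with period 6: DKQJIZ

DKQJIZ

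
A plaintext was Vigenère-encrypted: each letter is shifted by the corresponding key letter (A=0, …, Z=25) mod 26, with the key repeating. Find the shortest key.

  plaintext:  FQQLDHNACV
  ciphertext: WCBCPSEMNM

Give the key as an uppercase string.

  i= 0: W-F = 17 → R
  i= 1: C-Q = 12 → M
  i= 2: B-Q = 11 → L
  i= 3: C-L = 17 → R
  i= 4: P-D = 12 → M
  i= 5: S-H = 11 → L
  i= 6: E-N = 17 → R
  i= 7: M-A = 12 → M
  i= 8: N-C = 11 → L
  i= 9: M-V = 17 → R
  shifts repeat with period 3: RML

RML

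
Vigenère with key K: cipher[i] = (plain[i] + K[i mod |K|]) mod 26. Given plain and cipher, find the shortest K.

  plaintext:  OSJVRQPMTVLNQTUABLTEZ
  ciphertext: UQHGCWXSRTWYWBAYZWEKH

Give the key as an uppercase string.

  i= 0: U-O =  6 → G
  i= 1: Q-S = 24 → Y
  i= 2: H-J = 24 → Y
  i= 3: G-V = 11 → L
  i= 4: C-R = 11 → L
  i= 5: W-Q =  6 → G
  i= 6: X-P =  8 → I
  i= 7: S-M =  6 → G
  i= 8: R-T = 24 → Y
  i= 9: T-V = 24 → Y
  i=10: W-L = 11 → L
  i=11: Y-N = 11 → L
  i=12: W-Q =  6 → G
  i=13: B-T =  8 → I
  i=14: A-U =  6 → G
  i=15: Y-A = 24 → Y
  i=16: Z-B = 24 → Y
  i=17: W-L = 11 → L
  i=18: E-T = 11 → L
  i=19: K-E =  6 → G
  i=20: H-Z =  8 → I
  shifts repeat with period 7: GYYLLGI

GYYLLGI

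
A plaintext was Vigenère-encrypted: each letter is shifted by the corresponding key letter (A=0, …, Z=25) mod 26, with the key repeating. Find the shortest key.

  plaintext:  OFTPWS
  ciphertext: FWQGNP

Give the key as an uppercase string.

RRX

  i= 0: F-O = 17 → R
  i= 1: W-F = 17 → R
  i= 2: Q-T = 23 → X
  i= 3: G-P = 17 → R
  i= 4: N-W = 17 → R
  i= 5: P-S = 23 → X
  shifts repeat with period 3: RRX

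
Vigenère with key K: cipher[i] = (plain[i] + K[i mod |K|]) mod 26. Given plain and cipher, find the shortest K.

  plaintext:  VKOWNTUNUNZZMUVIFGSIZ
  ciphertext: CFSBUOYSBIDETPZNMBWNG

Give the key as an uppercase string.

  i= 0: C-V =  7 → H
  i= 1: F-K = 21 → V
  i= 2: S-O =  4 → E
  i= 3: B-W =  5 → F
  i= 4: U-N =  7 → H
  i= 5: O-T = 21 → V
  i= 6: Y-U =  4 → E
  i= 7: S-N =  5 → F
  i= 8: B-U =  7 → H
  i= 9: I-N = 21 → V
  i=10: D-Z =  4 → E
  i=11: E-Z =  5 → F
  i=12: T-M =  7 → H
  i=13: P-U = 21 → V
  i=14: Z-V =  4 → E
  i=15: N-I =  5 → F
  i=16: M-F =  7 → H
  i=17: B-G = 21 → V
  i=18: W-S =  4 → E
  i=19: N-I =  5 → F
  i=20: G-Z =  7 → H
  shifts repeat with period 4: HVEF

HVEF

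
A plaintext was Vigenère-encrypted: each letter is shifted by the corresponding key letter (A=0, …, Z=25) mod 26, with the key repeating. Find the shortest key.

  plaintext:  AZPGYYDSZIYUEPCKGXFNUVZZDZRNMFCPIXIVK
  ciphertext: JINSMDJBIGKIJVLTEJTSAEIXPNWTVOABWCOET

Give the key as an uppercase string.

JJYMOFG

  i= 0: J-A =  9 → J
  i= 1: I-Z =  9 → J
  i= 2: N-P = 24 → Y
  i= 3: S-G = 12 → M
  i= 4: M-Y = 14 → O
  i= 5: D-Y =  5 → F
  i= 6: J-D =  6 → G
  i= 7: B-S =  9 → J
  i= 8: I-Z =  9 → J
  i= 9: G-I = 24 → Y
  i=10: K-Y = 12 → M
  i=11: I-U = 14 → O
  i=12: J-E =  5 → F
  i=13: V-P =  6 → G
  i=14: L-C =  9 → J
  i=15: T-K =  9 → J
  i=16: E-G = 24 → Y
  i=17: J-X = 12 → M
  i=18: T-F = 14 → O
  i=19: S-N =  5 → F
  i=20: A-U =  6 → G
  i=21: E-V =  9 → J
  i=22: I-Z =  9 → J
  i=23: X-Z = 24 → Y
  i=24: P-D = 12 → M
  i=25: N-Z = 14 → O
  i=26: W-R =  5 → F
  i=27: T-N =  6 → G
  i=28: V-M =  9 → J
  i=29: O-F =  9 → J
  i=30: A-C = 24 → Y
  i=31: B-P = 12 → M
  i=32: W-I = 14 → O
  i=33: C-X =  5 → F
  i=34: O-I =  6 → G
  i=35: E-V =  9 → J
  i=36: T-K =  9 → J
  shifts repeat with period 7: JJYMOFG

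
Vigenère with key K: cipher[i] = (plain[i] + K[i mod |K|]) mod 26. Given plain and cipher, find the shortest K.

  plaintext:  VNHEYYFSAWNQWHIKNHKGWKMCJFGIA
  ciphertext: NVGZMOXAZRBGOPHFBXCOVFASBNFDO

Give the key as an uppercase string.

  i= 0: N-V = 18 → S
  i= 1: V-N =  8 → I
  i= 2: G-H = 25 → Z
  i= 3: Z-E = 21 → V
  i= 4: M-Y = 14 → O
  i= 5: O-Y = 16 → Q
  i= 6: X-F = 18 → S
  i= 7: A-S =  8 → I
  i= 8: Z-A = 25 → Z
  i= 9: R-W = 21 → V
  i=10: B-N = 14 → O
  i=11: G-Q = 16 → Q
  i=12: O-W = 18 → S
  i=13: P-H =  8 → I
  i=14: H-I = 25 → Z
  i=15: F-K = 21 → V
  i=16: B-N = 14 → O
  i=17: X-H = 16 → Q
  i=18: C-K = 18 → S
  i=19: O-G =  8 → I
  i=20: V-W = 25 → Z
  i=21: F-K = 21 → V
  i=22: A-M = 14 → O
  i=23: S-C = 16 → Q
  i=24: B-J = 18 → S
  i=25: N-F =  8 → I
  i=26: F-G = 25 → Z
  i=27: D-I = 21 → V
  i=28: O-A = 14 → O
  shifts repeat with period 6: SIZVOQ

SIZVOQ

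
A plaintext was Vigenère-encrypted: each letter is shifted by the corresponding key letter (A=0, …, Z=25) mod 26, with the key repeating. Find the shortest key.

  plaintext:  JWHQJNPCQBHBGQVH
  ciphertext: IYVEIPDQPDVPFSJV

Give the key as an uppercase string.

  i= 0: I-J = 25 → Z
  i= 1: Y-W =  2 → C
  i= 2: V-H = 14 → O
  i= 3: E-Q = 14 → O
  i= 4: I-J = 25 → Z
  i= 5: P-N =  2 → C
  i= 6: D-P = 14 → O
  i= 7: Q-C = 14 → O
  i= 8: P-Q = 25 → Z
  i= 9: D-B =  2 → C
  i=10: V-H = 14 → O
  i=11: P-B = 14 → O
  i=12: F-G = 25 → Z
  i=13: S-Q =  2 → C
  i=14: J-V = 14 → O
  i=15: V-H = 14 → O
  shifts repeat with period 4: ZCOO

ZCOO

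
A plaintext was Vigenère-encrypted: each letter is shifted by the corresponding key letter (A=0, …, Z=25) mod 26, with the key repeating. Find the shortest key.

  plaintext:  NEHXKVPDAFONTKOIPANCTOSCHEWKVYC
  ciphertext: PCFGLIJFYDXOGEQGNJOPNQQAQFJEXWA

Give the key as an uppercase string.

CYYJBNU

  i= 0: P-N =  2 → C
  i= 1: C-E = 24 → Y
  i= 2: F-H = 24 → Y
  i= 3: G-X =  9 → J
  i= 4: L-K =  1 → B
  i= 5: I-V = 13 → N
  i= 6: J-P = 20 → U
  i= 7: F-D =  2 → C
  i= 8: Y-A = 24 → Y
  i= 9: D-F = 24 → Y
  i=10: X-O =  9 → J
  i=11: O-N =  1 → B
  i=12: G-T = 13 → N
  i=13: E-K = 20 → U
  i=14: Q-O =  2 → C
  i=15: G-I = 24 → Y
  i=16: N-P = 24 → Y
  i=17: J-A =  9 → J
  i=18: O-N =  1 → B
  i=19: P-C = 13 → N
  i=20: N-T = 20 → U
  i=21: Q-O =  2 → C
  i=22: Q-S = 24 → Y
  i=23: A-C = 24 → Y
  i=24: Q-H =  9 → J
  i=25: F-E =  1 → B
  i=26: J-W = 13 → N
  i=27: E-K = 20 → U
  i=28: X-V =  2 → C
  i=29: W-Y = 24 → Y
  i=30: A-C = 24 → Y
  shifts repeat with period 7: CYYJBNU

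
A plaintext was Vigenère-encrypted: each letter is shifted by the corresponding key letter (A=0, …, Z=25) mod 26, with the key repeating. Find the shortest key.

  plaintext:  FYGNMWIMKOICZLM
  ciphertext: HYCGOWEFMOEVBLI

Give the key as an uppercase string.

CAWT

  i= 0: H-F =  2 → C
  i= 1: Y-Y =  0 → A
  i= 2: C-G = 22 → W
  i= 3: G-N = 19 → T
  i= 4: O-M =  2 → C
  i= 5: W-W =  0 → A
  i= 6: E-I = 22 → W
  i= 7: F-M = 19 → T
  i= 8: M-K =  2 → C
  i= 9: O-O =  0 → A
  i=10: E-I = 22 → W
  i=11: V-C = 19 → T
  i=12: B-Z =  2 → C
  i=13: L-L =  0 → A
  i=14: I-M = 22 → W
  shifts repeat with period 4: CAWT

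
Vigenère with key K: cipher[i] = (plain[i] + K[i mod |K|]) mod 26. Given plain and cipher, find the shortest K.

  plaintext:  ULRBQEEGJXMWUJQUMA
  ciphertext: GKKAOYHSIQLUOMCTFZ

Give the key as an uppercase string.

  i= 0: G-U = 12 → M
  i= 1: K-L = 25 → Z
  i= 2: K-R = 19 → T
  i= 3: A-B = 25 → Z
  i= 4: O-Q = 24 → Y
  i= 5: Y-E = 20 → U
  i= 6: H-E =  3 → D
  i= 7: S-G = 12 → M
  i= 8: I-J = 25 → Z
  i= 9: Q-X = 19 → T
  i=10: L-M = 25 → Z
  i=11: U-W = 24 → Y
  i=12: O-U = 20 → U
  i=13: M-J =  3 → D
  i=14: C-Q = 12 → M
  i=15: T-U = 25 → Z
  i=16: F-M = 19 → T
  i=17: Z-A = 25 → Z
  shifts repeat with period 7: MZTZYUD

MZTZYUD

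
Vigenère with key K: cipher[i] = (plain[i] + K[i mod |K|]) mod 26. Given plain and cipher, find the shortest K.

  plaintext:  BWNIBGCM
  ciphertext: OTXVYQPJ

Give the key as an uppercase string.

NXK

  i= 0: O-B = 13 → N
  i= 1: T-W = 23 → X
  i= 2: X-N = 10 → K
  i= 3: V-I = 13 → N
  i= 4: Y-B = 23 → X
  i= 5: Q-G = 10 → K
  i= 6: P-C = 13 → N
  i= 7: J-M = 23 → X
  shifts repeat with period 3: NXK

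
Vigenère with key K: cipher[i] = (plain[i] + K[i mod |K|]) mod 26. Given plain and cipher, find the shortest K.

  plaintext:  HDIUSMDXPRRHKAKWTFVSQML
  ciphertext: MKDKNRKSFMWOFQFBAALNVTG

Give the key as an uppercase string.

FHVQV

  i= 0: M-H =  5 → F
  i= 1: K-D =  7 → H
  i= 2: D-I = 21 → V
  i= 3: K-U = 16 → Q
  i= 4: N-S = 21 → V
  i= 5: R-M =  5 → F
  i= 6: K-D =  7 → H
  i= 7: S-X = 21 → V
  i= 8: F-P = 16 → Q
  i= 9: M-R = 21 → V
  i=10: W-R =  5 → F
  i=11: O-H =  7 → H
  i=12: F-K = 21 → V
  i=13: Q-A = 16 → Q
  i=14: F-K = 21 → V
  i=15: B-W =  5 → F
  i=16: A-T =  7 → H
  i=17: A-F = 21 → V
  i=18: L-V = 16 → Q
  i=19: N-S = 21 → V
  i=20: V-Q =  5 → F
  i=21: T-M =  7 → H
  i=22: G-L = 21 → V
  shifts repeat with period 5: FHVQV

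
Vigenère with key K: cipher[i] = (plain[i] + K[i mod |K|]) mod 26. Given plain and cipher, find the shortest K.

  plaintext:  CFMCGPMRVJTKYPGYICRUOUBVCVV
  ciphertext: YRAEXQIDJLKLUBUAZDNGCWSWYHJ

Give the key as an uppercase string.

WMOCRB

  i= 0: Y-C = 22 → W
  i= 1: R-F = 12 → M
  i= 2: A-M = 14 → O
  i= 3: E-C =  2 → C
  i= 4: X-G = 17 → R
  i= 5: Q-P =  1 → B
  i= 6: I-M = 22 → W
  i= 7: D-R = 12 → M
  i= 8: J-V = 14 → O
  i= 9: L-J =  2 → C
  i=10: K-T = 17 → R
  i=11: L-K =  1 → B
  i=12: U-Y = 22 → W
  i=13: B-P = 12 → M
  i=14: U-G = 14 → O
  i=15: A-Y =  2 → C
  i=16: Z-I = 17 → R
  i=17: D-C =  1 → B
  i=18: N-R = 22 → W
  i=19: G-U = 12 → M
  i=20: C-O = 14 → O
  i=21: W-U =  2 → C
  i=22: S-B = 17 → R
  i=23: W-V =  1 → B
  i=24: Y-C = 22 → W
  i=25: H-V = 12 → M
  i=26: J-V = 14 → O
  shifts repeat with period 6: WMOCRB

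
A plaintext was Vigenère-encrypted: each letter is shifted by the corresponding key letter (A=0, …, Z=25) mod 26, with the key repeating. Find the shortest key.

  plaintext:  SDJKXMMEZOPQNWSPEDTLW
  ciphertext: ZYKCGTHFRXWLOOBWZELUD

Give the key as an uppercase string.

  i= 0: Z-S =  7 → H
  i= 1: Y-D = 21 → V
  i= 2: K-J =  1 → B
  i= 3: C-K = 18 → S
  i= 4: G-X =  9 → J
  i= 5: T-M =  7 → H
  i= 6: H-M = 21 → V
  i= 7: F-E =  1 → B
  i= 8: R-Z = 18 → S
  i= 9: X-O =  9 → J
  i=10: W-P =  7 → H
  i=11: L-Q = 21 → V
  i=12: O-N =  1 → B
  i=13: O-W = 18 → S
  i=14: B-S =  9 → J
  i=15: W-P =  7 → H
  i=16: Z-E = 21 → V
  i=17: E-D =  1 → B
  i=18: L-T = 18 → S
  i=19: U-L =  9 → J
  i=20: D-W =  7 → H
  shifts repeat with period 5: HVBSJ

HVBSJ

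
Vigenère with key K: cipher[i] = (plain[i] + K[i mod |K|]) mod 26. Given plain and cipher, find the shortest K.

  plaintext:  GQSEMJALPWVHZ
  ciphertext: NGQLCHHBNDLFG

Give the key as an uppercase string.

HQY

  i= 0: N-G =  7 → H
  i= 1: G-Q = 16 → Q
  i= 2: Q-S = 24 → Y
  i= 3: L-E =  7 → H
  i= 4: C-M = 16 → Q
  i= 5: H-J = 24 → Y
  i= 6: H-A =  7 → H
  i= 7: B-L = 16 → Q
  i= 8: N-P = 24 → Y
  i= 9: D-W =  7 → H
  i=10: L-V = 16 → Q
  i=11: F-H = 24 → Y
  i=12: G-Z =  7 → H
  shifts repeat with period 3: HQY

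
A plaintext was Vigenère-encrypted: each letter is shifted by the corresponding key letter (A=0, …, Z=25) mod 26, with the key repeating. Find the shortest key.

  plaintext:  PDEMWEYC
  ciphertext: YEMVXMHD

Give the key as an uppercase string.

  i= 0: Y-P =  9 → J
  i= 1: E-D =  1 → B
  i= 2: M-E =  8 → I
  i= 3: V-M =  9 → J
  i= 4: X-W =  1 → B
  i= 5: M-E =  8 → I
  i= 6: H-Y =  9 → J
  i= 7: D-C =  1 → B
  shifts repeat with period 3: JBI

JBI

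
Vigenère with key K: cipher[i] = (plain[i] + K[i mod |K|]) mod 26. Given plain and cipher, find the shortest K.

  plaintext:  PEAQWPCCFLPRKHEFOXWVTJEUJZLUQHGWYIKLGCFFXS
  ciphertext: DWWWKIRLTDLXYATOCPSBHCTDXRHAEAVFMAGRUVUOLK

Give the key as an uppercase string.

  i= 0: D-P = 14 → O
  i= 1: W-E = 18 → S
  i= 2: W-A = 22 → W
  i= 3: W-Q =  6 → G
  i= 4: K-W = 14 → O
  i= 5: I-P = 19 → T
  i= 6: R-C = 15 → P
  i= 7: L-C =  9 → J
  i= 8: T-F = 14 → O
  i= 9: D-L = 18 → S
  i=10: L-P = 22 → W
  i=11: X-R =  6 → G
  i=12: Y-K = 14 → O
  i=13: A-H = 19 → T
  i=14: T-E = 15 → P
  i=15: O-F =  9 → J
  i=16: C-O = 14 → O
  i=17: P-X = 18 → S
  i=18: S-W = 22 → W
  i=19: B-V =  6 → G
  i=20: H-T = 14 → O
  i=21: C-J = 19 → T
  i=22: T-E = 15 → P
  i=23: D-U =  9 → J
  i=24: X-J = 14 → O
  i=25: R-Z = 18 → S
  i=26: H-L = 22 → W
  i=27: A-U =  6 → G
  i=28: E-Q = 14 → O
  i=29: A-H = 19 → T
  i=30: V-G = 15 → P
  i=31: F-W =  9 → J
  i=32: M-Y = 14 → O
  i=33: A-I = 18 → S
  i=34: G-K = 22 → W
  i=35: R-L =  6 → G
  i=36: U-G = 14 → O
  i=37: V-C = 19 → T
  i=38: U-F = 15 → P
  i=39: O-F =  9 → J
  i=40: L-X = 14 → O
  i=41: K-S = 18 → S
  shifts repeat with period 8: OSWGOTPJ

OSWGOTPJ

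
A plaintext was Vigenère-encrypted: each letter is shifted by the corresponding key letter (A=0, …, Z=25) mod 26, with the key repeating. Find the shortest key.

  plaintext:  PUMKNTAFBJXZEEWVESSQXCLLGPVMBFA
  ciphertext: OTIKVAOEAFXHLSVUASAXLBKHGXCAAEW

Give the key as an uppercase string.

ZZWAIHO

  i= 0: O-P = 25 → Z
  i= 1: T-U = 25 → Z
  i= 2: I-M = 22 → W
  i= 3: K-K =  0 → A
  i= 4: V-N =  8 → I
  i= 5: A-T =  7 → H
  i= 6: O-A = 14 → O
  i= 7: E-F = 25 → Z
  i= 8: A-B = 25 → Z
  i= 9: F-J = 22 → W
  i=10: X-X =  0 → A
  i=11: H-Z =  8 → I
  i=12: L-E =  7 → H
  i=13: S-E = 14 → O
  i=14: V-W = 25 → Z
  i=15: U-V = 25 → Z
  i=16: A-E = 22 → W
  i=17: S-S =  0 → A
  i=18: A-S =  8 → I
  i=19: X-Q =  7 → H
  i=20: L-X = 14 → O
  i=21: B-C = 25 → Z
  i=22: K-L = 25 → Z
  i=23: H-L = 22 → W
  i=24: G-G =  0 → A
  i=25: X-P =  8 → I
  i=26: C-V =  7 → H
  i=27: A-M = 14 → O
  i=28: A-B = 25 → Z
  i=29: E-F = 25 → Z
  i=30: W-A = 22 → W
  shifts repeat with period 7: ZZWAIHO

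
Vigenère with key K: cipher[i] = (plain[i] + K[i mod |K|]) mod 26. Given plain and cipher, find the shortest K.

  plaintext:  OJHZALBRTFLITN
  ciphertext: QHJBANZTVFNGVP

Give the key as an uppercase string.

  i= 0: Q-O =  2 → C
  i= 1: H-J = 24 → Y
  i= 2: J-H =  2 → C
  i= 3: B-Z =  2 → C
  i= 4: A-A =  0 → A
  i= 5: N-L =  2 → C
  i= 6: Z-B = 24 → Y
  i= 7: T-R =  2 → C
  i= 8: V-T =  2 → C
  i= 9: F-F =  0 → A
  i=10: N-L =  2 → C
  i=11: G-I = 24 → Y
  i=12: V-T =  2 → C
  i=13: P-N =  2 → C
  shifts repeat with period 5: CYCCA

CYCCA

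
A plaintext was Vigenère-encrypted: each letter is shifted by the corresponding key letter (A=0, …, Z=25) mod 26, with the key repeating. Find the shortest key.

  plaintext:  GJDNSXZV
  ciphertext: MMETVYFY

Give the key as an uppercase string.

GDB

  i= 0: M-G =  6 → G
  i= 1: M-J =  3 → D
  i= 2: E-D =  1 → B
  i= 3: T-N =  6 → G
  i= 4: V-S =  3 → D
  i= 5: Y-X =  1 → B
  i= 6: F-Z =  6 → G
  i= 7: Y-V =  3 → D
  shifts repeat with period 3: GDB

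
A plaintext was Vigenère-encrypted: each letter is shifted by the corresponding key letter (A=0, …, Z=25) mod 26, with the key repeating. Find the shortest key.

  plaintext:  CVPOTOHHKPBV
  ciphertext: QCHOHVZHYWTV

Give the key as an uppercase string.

  i= 0: Q-C = 14 → O
  i= 1: C-V =  7 → H
  i= 2: H-P = 18 → S
  i= 3: O-O =  0 → A
  i= 4: H-T = 14 → O
  i= 5: V-O =  7 → H
  i= 6: Z-H = 18 → S
  i= 7: H-H =  0 → A
  i= 8: Y-K = 14 → O
  i= 9: W-P =  7 → H
  i=10: T-B = 18 → S
  i=11: V-V =  0 → A
  shifts repeat with period 4: OHSA

OHSA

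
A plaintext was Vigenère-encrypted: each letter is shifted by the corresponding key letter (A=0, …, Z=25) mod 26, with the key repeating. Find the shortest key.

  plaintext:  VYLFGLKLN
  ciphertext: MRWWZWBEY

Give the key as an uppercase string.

RTL

  i= 0: M-V = 17 → R
  i= 1: R-Y = 19 → T
  i= 2: W-L = 11 → L
  i= 3: W-F = 17 → R
  i= 4: Z-G = 19 → T
  i= 5: W-L = 11 → L
  i= 6: B-K = 17 → R
  i= 7: E-L = 19 → T
  i= 8: Y-N = 11 → L
  shifts repeat with period 3: RTL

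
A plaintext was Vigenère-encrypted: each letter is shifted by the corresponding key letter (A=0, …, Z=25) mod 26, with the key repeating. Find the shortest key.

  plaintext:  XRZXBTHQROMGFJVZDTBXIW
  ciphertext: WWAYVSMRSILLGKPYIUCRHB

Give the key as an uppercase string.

ZFBBU

  i= 0: W-X = 25 → Z
  i= 1: W-R =  5 → F
  i= 2: A-Z =  1 → B
  i= 3: Y-X =  1 → B
  i= 4: V-B = 20 → U
  i= 5: S-T = 25 → Z
  i= 6: M-H =  5 → F
  i= 7: R-Q =  1 → B
  i= 8: S-R =  1 → B
  i= 9: I-O = 20 → U
  i=10: L-M = 25 → Z
  i=11: L-G =  5 → F
  i=12: G-F =  1 → B
  i=13: K-J =  1 → B
  i=14: P-V = 20 → U
  i=15: Y-Z = 25 → Z
  i=16: I-D =  5 → F
  i=17: U-T =  1 → B
  i=18: C-B =  1 → B
  i=19: R-X = 20 → U
  i=20: H-I = 25 → Z
  i=21: B-W =  5 → F
  shifts repeat with period 5: ZFBBU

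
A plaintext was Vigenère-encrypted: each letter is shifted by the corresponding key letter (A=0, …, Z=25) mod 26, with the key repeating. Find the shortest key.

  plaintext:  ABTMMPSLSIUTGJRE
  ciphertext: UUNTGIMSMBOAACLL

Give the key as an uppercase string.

  i= 0: U-A = 20 → U
  i= 1: U-B = 19 → T
  i= 2: N-T = 20 → U
  i= 3: T-M =  7 → H
  i= 4: G-M = 20 → U
  i= 5: I-P = 19 → T
  i= 6: M-S = 20 → U
  i= 7: S-L =  7 → H
  i= 8: M-S = 20 → U
  i= 9: B-I = 19 → T
  i=10: O-U = 20 → U
  i=11: A-T =  7 → H
  i=12: A-G = 20 → U
  i=13: C-J = 19 → T
  i=14: L-R = 20 → U
  i=15: L-E =  7 → H
  shifts repeat with period 4: UTUH

UTUH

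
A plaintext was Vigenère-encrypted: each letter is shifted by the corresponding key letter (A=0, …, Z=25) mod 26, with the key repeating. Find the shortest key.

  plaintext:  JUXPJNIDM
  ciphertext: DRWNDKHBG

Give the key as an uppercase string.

  i= 0: D-J = 20 → U
  i= 1: R-U = 23 → X
  i= 2: W-X = 25 → Z
  i= 3: N-P = 24 → Y
  i= 4: D-J = 20 → U
  i= 5: K-N = 23 → X
  i= 6: H-I = 25 → Z
  i= 7: B-D = 24 → Y
  i= 8: G-M = 20 → U
  shifts repeat with period 4: UXZY

UXZY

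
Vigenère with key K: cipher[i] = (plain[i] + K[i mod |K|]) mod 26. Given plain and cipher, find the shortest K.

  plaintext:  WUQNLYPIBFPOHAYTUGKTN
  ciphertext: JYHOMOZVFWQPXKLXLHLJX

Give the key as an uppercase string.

NERBBQK

  i= 0: J-W = 13 → N
  i= 1: Y-U =  4 → E
  i= 2: H-Q = 17 → R
  i= 3: O-N =  1 → B
  i= 4: M-L =  1 → B
  i= 5: O-Y = 16 → Q
  i= 6: Z-P = 10 → K
  i= 7: V-I = 13 → N
  i= 8: F-B =  4 → E
  i= 9: W-F = 17 → R
  i=10: Q-P =  1 → B
  i=11: P-O =  1 → B
  i=12: X-H = 16 → Q
  i=13: K-A = 10 → K
  i=14: L-Y = 13 → N
  i=15: X-T =  4 → E
  i=16: L-U = 17 → R
  i=17: H-G =  1 → B
  i=18: L-K =  1 → B
  i=19: J-T = 16 → Q
  i=20: X-N = 10 → K
  shifts repeat with period 7: NERBBQK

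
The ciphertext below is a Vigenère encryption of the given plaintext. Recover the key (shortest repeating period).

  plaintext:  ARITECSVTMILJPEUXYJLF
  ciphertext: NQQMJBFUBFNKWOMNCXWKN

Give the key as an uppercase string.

  i= 0: N-A = 13 → N
  i= 1: Q-R = 25 → Z
  i= 2: Q-I =  8 → I
  i= 3: M-T = 19 → T
  i= 4: J-E =  5 → F
  i= 5: B-C = 25 → Z
  i= 6: F-S = 13 → N
  i= 7: U-V = 25 → Z
  i= 8: B-T =  8 → I
  i= 9: F-M = 19 → T
  i=10: N-I =  5 → F
  i=11: K-L = 25 → Z
  i=12: W-J = 13 → N
  i=13: O-P = 25 → Z
  i=14: M-E =  8 → I
  i=15: N-U = 19 → T
  i=16: C-X =  5 → F
  i=17: X-Y = 25 → Z
  i=18: W-J = 13 → N
  i=19: K-L = 25 → Z
  i=20: N-F =  8 → I
  shifts repeat with period 6: NZITFZ

NZITFZ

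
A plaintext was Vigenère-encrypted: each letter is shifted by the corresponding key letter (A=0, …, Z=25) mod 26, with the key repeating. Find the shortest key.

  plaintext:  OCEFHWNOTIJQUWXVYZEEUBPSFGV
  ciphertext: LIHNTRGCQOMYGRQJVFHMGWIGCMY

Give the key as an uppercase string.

XGDIMVTO

  i= 0: L-O = 23 → X
  i= 1: I-C =  6 → G
  i= 2: H-E =  3 → D
  i= 3: N-F =  8 → I
  i= 4: T-H = 12 → M
  i= 5: R-W = 21 → V
  i= 6: G-N = 19 → T
  i= 7: C-O = 14 → O
  i= 8: Q-T = 23 → X
  i= 9: O-I =  6 → G
  i=10: M-J =  3 → D
  i=11: Y-Q =  8 → I
  i=12: G-U = 12 → M
  i=13: R-W = 21 → V
  i=14: Q-X = 19 → T
  i=15: J-V = 14 → O
  i=16: V-Y = 23 → X
  i=17: F-Z =  6 → G
  i=18: H-E =  3 → D
  i=19: M-E =  8 → I
  i=20: G-U = 12 → M
  i=21: W-B = 21 → V
  i=22: I-P = 19 → T
  i=23: G-S = 14 → O
  i=24: C-F = 23 → X
  i=25: M-G =  6 → G
  i=26: Y-V =  3 → D
  shifts repeat with period 8: XGDIMVTO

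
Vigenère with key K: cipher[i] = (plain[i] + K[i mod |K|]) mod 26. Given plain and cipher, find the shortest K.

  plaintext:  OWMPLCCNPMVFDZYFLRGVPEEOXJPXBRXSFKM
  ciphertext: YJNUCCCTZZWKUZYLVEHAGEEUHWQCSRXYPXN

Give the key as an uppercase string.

KNBFRAAG

  i= 0: Y-O = 10 → K
  i= 1: J-W = 13 → N
  i= 2: N-M =  1 → B
  i= 3: U-P =  5 → F
  i= 4: C-L = 17 → R
  i= 5: C-C =  0 → A
  i= 6: C-C =  0 → A
  i= 7: T-N =  6 → G
  i= 8: Z-P = 10 → K
  i= 9: Z-M = 13 → N
  i=10: W-V =  1 → B
  i=11: K-F =  5 → F
  i=12: U-D = 17 → R
  i=13: Z-Z =  0 → A
  i=14: Y-Y =  0 → A
  i=15: L-F =  6 → G
  i=16: V-L = 10 → K
  i=17: E-R = 13 → N
  i=18: H-G =  1 → B
  i=19: A-V =  5 → F
  i=20: G-P = 17 → R
  i=21: E-E =  0 → A
  i=22: E-E =  0 → A
  i=23: U-O =  6 → G
  i=24: H-X = 10 → K
  i=25: W-J = 13 → N
  i=26: Q-P =  1 → B
  i=27: C-X =  5 → F
  i=28: S-B = 17 → R
  i=29: R-R =  0 → A
  i=30: X-X =  0 → A
  i=31: Y-S =  6 → G
  i=32: P-F = 10 → K
  i=33: X-K = 13 → N
  i=34: N-M =  1 → B
  shifts repeat with period 8: KNBFRAAG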